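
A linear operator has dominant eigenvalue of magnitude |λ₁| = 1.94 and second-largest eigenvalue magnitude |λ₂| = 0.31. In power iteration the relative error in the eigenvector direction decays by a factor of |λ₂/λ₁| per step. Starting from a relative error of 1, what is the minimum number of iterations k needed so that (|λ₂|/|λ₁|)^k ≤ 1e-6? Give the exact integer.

|λ₂/λ₁| = 0.31/1.94 = 0.15979
Need k ≥ ln(1e-6) / ln(0.15979) = -13.8155 / -1.8339 ≈ 7.534
Smallest integer k satisfying the bound: 8

8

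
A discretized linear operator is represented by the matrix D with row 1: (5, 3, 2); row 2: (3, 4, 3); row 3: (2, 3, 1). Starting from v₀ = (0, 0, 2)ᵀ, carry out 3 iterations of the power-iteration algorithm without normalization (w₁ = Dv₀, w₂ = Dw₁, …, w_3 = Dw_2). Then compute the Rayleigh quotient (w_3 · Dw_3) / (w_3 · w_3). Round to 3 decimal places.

9.056

w1 = Dv₀ = (5·0 + 3·0 + 2·2; 3·0 + 4·0 + 3·2; 2·0 + 3·0 + 1·2) = (4, 6, 2)
w2 = Dw1 = (5·4 + 3·6 + 2·2; 3·4 + 4·6 + 3·2; 2·4 + 3·6 + 1·2) = (42, 42, 28)
w3 = Dw2 = (392, 378, 238)
Dw3 = (3570, 3402, 2156)
w3·Dw3 = 392·3570 + 378·3402 + 238·2156 = 3198524; w3·w3 = 392·392 + 378·378 + 238·238 = 353192
λ ≈ 3198524/353192 = 9.056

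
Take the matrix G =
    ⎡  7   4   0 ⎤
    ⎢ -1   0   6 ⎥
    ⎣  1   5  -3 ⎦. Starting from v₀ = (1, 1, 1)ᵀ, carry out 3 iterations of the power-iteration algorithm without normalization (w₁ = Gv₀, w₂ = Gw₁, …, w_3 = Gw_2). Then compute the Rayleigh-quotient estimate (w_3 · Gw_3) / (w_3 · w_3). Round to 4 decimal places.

7.3055

w1 = Gv₀ = (7·1 + 4·1 + 0·1; (-1)·1 + 0·1 + 6·1; 1·1 + 5·1 + (-3)·1) = (11, 5, 3)
w2 = Gw1 = (7·11 + 4·5 + 0·3; (-1)·11 + 0·5 + 6·3; 1·11 + 5·5 + (-3)·3) = (97, 7, 27)
w3 = Gw2 = (707, 65, 51)
Gw3 = (5209, -401, 879)
w3·Gw3 = 707·5209 + 65·(-401) + 51·879 = 3701527; w3·w3 = 707·707 + 65·65 + 51·51 = 506675
λ ≈ 3701527/506675 = 7.3055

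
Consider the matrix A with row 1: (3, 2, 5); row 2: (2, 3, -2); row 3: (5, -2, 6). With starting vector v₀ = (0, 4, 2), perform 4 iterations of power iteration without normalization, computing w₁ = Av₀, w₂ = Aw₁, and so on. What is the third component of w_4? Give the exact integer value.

9644

w1 = Av₀ = (3·0 + 2·4 + 5·2; 2·0 + 3·4 + (-2)·2; 5·0 + (-2)·4 + 6·2) = (18, 8, 4)
w2 = Aw1 = (3·18 + 2·8 + 5·4; 2·18 + 3·8 + (-2)·4; 5·18 + (-2)·8 + 6·4) = (90, 52, 98)
w3 = Aw2 = (864, 140, 934)
w4 = Aw3 = (7542, 280, 9644)
The requested component of w4 is 9644.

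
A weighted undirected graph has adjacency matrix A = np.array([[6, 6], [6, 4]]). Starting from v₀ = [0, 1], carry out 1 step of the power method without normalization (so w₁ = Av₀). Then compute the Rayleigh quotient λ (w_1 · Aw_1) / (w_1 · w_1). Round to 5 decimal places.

w1 = Av₀ = (6·0 + 6·1; 6·0 + 4·1) = (6, 4)
Aw1 = (60, 52)
w1·Aw1 = 6·60 + 4·52 = 568; w1·w1 = 6·6 + 4·4 = 52
λ ≈ 568/52 = 10.92308

λ ≈ 10.92308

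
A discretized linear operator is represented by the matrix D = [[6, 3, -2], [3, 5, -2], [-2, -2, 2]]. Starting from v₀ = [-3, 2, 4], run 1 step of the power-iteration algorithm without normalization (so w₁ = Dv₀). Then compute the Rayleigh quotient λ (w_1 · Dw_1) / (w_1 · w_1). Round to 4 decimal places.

λ ≈ 8.6794

w1 = Dv₀ = (6·(-3) + 3·2 + (-2)·4; 3·(-3) + 5·2 + (-2)·4; (-2)·(-3) + (-2)·2 + 2·4) = (-20, -7, 10)
Dw1 = (-161, -115, 74)
w1·Dw1 = (-20)·(-161) + (-7)·(-115) + 10·74 = 4765; w1·w1 = (-20)·(-20) + (-7)·(-7) + 10·10 = 549
λ ≈ 4765/549 = 8.6794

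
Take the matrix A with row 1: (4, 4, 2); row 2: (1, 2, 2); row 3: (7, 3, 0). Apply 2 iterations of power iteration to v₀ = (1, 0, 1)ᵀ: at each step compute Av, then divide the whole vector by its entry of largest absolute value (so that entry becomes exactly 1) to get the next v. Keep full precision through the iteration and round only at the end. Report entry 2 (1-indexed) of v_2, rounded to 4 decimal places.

Av0 = (6.00000, 3.00000, 7.00000); divide by 7.00000 → v1 = (0.85714, 0.42857, 1.00000)
Av1 = (7.14286, 3.71429, 7.28571); divide by 7.28571 → v2 = (0.98039, 0.50980, 1.00000)
Requested entry of v2: 26/51 = 0.5098

0.5098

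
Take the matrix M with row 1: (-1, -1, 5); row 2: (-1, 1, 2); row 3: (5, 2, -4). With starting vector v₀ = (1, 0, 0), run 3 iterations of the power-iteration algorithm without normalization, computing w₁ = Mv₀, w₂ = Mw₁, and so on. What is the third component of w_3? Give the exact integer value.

263

w1 = Mv₀ = (-1, -1, 5)
w2 = Mw1 = (27, 10, -27)
w3 = Mw2 = (-172, -71, 263)
The requested component of w3 is 263.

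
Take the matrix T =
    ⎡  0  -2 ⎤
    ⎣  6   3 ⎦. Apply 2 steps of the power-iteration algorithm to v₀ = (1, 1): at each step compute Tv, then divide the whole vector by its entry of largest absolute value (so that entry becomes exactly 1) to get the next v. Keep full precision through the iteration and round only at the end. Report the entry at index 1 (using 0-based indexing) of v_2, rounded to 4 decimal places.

-0.8333

Tv0 = (-2.00000, 9.00000); divide by 9.00000 → v1 = (-0.22222, 1.00000)
Tv1 = (-2.00000, 1.66667); divide by -2.00000 → v2 = (1.00000, -0.83333)
Requested entry of v2: 15/-18 = -0.8333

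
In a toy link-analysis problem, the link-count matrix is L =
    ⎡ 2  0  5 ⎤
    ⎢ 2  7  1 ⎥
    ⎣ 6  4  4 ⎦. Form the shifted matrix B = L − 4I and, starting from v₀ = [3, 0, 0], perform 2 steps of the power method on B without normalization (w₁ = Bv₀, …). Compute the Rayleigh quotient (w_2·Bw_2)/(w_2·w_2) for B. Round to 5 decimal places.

μ ≈ -2.61489

B = L − 4I has rows (-2, 0, 5); (2, 3, 1); (6, 4, 0)
w1 = Bv₀ = (-6, 6, 18)
w2 = Bw1 = (102, 24, -12)
Bw2 = (-264, 264, 708)
w2·Bw2 = -29088; w2·w2 = 11124; μ ≈ -29088/11124 = -2.61489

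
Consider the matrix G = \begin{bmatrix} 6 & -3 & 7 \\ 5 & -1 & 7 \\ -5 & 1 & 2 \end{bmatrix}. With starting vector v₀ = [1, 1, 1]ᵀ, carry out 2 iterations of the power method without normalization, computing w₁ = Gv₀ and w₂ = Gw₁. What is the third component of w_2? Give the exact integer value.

-43

w1 = Gv₀ = (10, 11, -2)
w2 = Gw1 = (13, 25, -43)
The requested component of w2 is -43.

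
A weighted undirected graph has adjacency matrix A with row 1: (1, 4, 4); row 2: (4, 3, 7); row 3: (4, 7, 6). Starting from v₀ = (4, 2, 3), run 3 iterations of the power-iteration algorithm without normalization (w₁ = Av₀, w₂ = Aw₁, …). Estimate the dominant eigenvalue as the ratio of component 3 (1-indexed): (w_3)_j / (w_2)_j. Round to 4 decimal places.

w1 = Av₀ = (24, 43, 48)
w2 = Aw1 = (388, 561, 685)
w3 = Aw2 = (5372, 8030, 9589)
Ratio at component: 9589 / 685 = 13.9985

13.9985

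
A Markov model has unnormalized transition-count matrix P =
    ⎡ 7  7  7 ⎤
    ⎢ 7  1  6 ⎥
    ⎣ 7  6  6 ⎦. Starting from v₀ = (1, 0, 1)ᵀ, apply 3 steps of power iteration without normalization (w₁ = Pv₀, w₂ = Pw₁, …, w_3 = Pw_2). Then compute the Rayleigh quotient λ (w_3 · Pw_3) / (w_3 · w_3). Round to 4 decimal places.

18.3969

w1 = Pv₀ = (14, 13, 13)
w2 = Pw1 = (280, 189, 254)
w3 = Pw2 = (5061, 3673, 4618)
Pw3 = (93464, 66808, 85173)
w3·Pw3 = 5061·93464 + 3673·66808 + 4618·85173 = 1111736002; w3·w3 = 5061·5061 + 3673·3673 + 4618·4618 = 60430574
λ ≈ 1111736002/60430574 = 18.3969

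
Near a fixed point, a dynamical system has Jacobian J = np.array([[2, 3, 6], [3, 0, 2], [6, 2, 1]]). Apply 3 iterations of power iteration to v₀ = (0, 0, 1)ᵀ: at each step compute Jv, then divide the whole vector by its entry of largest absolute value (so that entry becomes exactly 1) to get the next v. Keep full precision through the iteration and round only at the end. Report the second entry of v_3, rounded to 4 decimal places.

0.4350

Jv0 = (6.00000, 2.00000, 1.00000); divide by 6.00000 → v1 = (1.00000, 0.33333, 0.16667)
Jv1 = (4.00000, 3.33333, 6.83333); divide by 6.83333 → v2 = (0.58537, 0.48780, 1.00000)
Jv2 = (8.63415, 3.75610, 5.48780); divide by 8.63415 → v3 = (1.00000, 0.43503, 0.63559)
Requested entry of v3: 154/354 = 0.4350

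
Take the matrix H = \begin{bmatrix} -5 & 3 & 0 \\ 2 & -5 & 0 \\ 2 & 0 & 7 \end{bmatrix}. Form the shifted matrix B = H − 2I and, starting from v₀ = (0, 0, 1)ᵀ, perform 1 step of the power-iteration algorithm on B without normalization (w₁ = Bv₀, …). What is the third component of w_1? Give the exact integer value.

5

B = H − 2I has rows (-7, 3, 0); (2, -7, 0); (2, 0, 5)
w1 = Bv₀ = ((-7)·0 + 3·0 + 0·1; 2·0 + (-7)·0 + 0·1; 2·0 + 0·0 + 5·1) = (0, 0, 5)
Requested component of w1: 5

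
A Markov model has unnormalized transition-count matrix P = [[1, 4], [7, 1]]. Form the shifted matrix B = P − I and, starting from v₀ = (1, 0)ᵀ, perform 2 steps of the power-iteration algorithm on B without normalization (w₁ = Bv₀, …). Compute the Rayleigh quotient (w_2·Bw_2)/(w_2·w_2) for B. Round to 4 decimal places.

μ ≈ 0.0000

B = P − I has rows (0, 4); (7, 0)
w1 = Bv₀ = (0·1 + 4·0; 7·1 + 0·0) = (0, 7)
w2 = Bw1 = (0·0 + 4·7; 7·0 + 0·7) = (28, 0)
Bw2 = (0, 196)
w2·Bw2 = 0; w2·w2 = 784; μ ≈ 0/784 = 0.0000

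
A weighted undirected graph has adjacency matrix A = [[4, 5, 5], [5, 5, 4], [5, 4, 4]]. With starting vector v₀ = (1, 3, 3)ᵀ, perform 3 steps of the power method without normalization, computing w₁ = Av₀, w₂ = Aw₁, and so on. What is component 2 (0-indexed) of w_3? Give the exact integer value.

5645

w1 = Av₀ = (34, 32, 29)
w2 = Aw1 = (441, 446, 414)
w3 = Aw2 = (6064, 6091, 5645)
The requested component of w3 is 5645.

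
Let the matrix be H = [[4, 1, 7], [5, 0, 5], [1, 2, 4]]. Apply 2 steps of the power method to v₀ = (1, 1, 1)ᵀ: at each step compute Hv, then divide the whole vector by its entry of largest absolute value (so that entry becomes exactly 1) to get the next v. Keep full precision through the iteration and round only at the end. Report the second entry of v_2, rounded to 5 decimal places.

0.88785

Hv0 = (12.000000, 10.000000, 7.000000); divide by 12.000000 → v1 = (1.000000, 0.833333, 0.583333)
Hv1 = (8.916667, 7.916667, 5.000000); divide by 8.916667 → v2 = (1.000000, 0.887850, 0.560748)
Requested entry of v2: 95/107 = 0.88785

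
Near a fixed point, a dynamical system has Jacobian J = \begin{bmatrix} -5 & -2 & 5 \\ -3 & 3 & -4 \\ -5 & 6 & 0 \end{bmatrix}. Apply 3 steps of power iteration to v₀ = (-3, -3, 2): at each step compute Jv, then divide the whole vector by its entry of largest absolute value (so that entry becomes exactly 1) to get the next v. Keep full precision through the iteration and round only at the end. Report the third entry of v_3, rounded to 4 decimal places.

0.1460

Jv0 = (31.00000, -8.00000, -3.00000); divide by 31.00000 → v1 = (1.00000, -0.25806, -0.09677)
Jv1 = (-4.96774, -3.38710, -6.54839); divide by -6.54839 → v2 = (0.75862, 0.51724, 1.00000)
Jv2 = (0.17241, -4.72414, -0.68966); divide by -4.72414 → v3 = (-0.03650, 1.00000, 0.14599)
Requested entry of v3: 140/959 = 0.1460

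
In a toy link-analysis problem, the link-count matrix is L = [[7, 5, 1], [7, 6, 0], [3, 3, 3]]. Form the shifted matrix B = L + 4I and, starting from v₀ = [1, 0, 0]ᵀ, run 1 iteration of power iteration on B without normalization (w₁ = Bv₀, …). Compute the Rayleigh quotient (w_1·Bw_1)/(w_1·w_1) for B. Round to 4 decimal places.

16.7765

B = L + 4I has rows (11, 5, 1); (7, 10, 0); (3, 3, 7)
w1 = Bv₀ = (11·1 + 5·0 + 1·0; 7·1 + 10·0 + 0·0; 3·1 + 3·0 + 7·0) = (11, 7, 3)
Bw1 = (159, 147, 75)
w1·Bw1 = 3003; w1·w1 = 179; μ ≈ 3003/179 = 16.7765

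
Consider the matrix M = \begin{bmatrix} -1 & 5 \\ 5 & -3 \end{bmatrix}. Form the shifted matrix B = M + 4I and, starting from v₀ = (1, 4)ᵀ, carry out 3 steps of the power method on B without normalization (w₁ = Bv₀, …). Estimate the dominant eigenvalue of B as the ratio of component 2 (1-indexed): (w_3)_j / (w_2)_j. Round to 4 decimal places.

μ ≈ 5.5968

B = M + 4I has rows (3, 5); (5, 1)
w1 = Bv₀ = (3·1 + 5·4; 5·1 + 1·4) = (23, 9)
w2 = Bw1 = (3·23 + 5·9; 5·23 + 1·9) = (114, 124)
w3 = Bw2 = (962, 694)
Ratio: 694/124 = 5.5968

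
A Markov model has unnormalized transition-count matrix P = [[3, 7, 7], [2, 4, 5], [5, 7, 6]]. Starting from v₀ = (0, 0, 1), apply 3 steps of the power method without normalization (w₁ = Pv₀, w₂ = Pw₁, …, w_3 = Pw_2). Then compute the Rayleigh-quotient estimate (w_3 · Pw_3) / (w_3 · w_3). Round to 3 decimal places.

λ ≈ 15.064

w1 = Pv₀ = (7, 5, 6)
w2 = Pw1 = (98, 64, 106)
w3 = Pw2 = (1484, 982, 1574)
Pw3 = (22344, 14766, 23738)
w3·Pw3 = 1484·22344 + 982·14766 + 1574·23738 = 85022320; w3·w3 = 1484·1484 + 982·982 + 1574·1574 = 5644056
λ ≈ 85022320/5644056 = 15.064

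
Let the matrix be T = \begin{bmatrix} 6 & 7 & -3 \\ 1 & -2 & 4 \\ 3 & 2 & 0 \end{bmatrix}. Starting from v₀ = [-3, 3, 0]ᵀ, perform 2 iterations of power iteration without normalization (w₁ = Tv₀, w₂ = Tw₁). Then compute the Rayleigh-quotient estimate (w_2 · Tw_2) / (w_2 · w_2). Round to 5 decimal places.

w1 = Tv₀ = (6·(-3) + 7·3 + (-3)·0; 1·(-3) + (-2)·3 + 4·0; 3·(-3) + 2·3 + 0·0) = (3, -9, -3)
w2 = Tw1 = (6·3 + 7·(-9) + (-3)·(-3); 1·3 + (-2)·(-9) + 4·(-3); 3·3 + 2·(-9) + 0·(-3)) = (-36, 9, -9)
Tw2 = (-126, -90, -90)
w2·Tw2 = (-36)·(-126) + 9·(-90) + (-9)·(-90) = 4536; w2·w2 = (-36)·(-36) + 9·9 + (-9)·(-9) = 1458
λ ≈ 4536/1458 = 3.11111

3.11111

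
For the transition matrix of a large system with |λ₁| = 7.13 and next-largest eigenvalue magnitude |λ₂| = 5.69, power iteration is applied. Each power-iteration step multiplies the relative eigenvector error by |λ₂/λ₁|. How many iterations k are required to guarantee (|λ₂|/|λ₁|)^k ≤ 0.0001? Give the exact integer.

|λ₂/λ₁| = 5.69/7.13 = 0.79804
Need k ≥ ln(0.0001) / ln(0.79804) = -9.2103 / -0.2256 ≈ 40.826
Smallest integer k satisfying the bound: 41

41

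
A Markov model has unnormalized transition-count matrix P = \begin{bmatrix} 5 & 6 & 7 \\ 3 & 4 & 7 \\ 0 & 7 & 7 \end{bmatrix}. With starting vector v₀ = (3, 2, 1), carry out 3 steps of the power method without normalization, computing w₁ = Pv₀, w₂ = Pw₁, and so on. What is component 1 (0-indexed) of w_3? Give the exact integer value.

w1 = Pv₀ = (5·3 + 6·2 + 7·1; 3·3 + 4·2 + 7·1; 0·3 + 7·2 + 7·1) = (34, 24, 21)
w2 = Pw1 = (5·34 + 6·24 + 7·21; 3·34 + 4·24 + 7·21; 0·34 + 7·24 + 7·21) = (461, 345, 315)
w3 = Pw2 = (6580, 4968, 4620)
The requested component of w3 is 4968.

4968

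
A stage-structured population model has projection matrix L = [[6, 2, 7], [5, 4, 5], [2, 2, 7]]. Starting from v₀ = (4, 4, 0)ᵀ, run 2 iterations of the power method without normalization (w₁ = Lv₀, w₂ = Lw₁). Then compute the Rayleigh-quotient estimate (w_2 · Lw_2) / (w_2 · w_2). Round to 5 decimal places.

w1 = Lv₀ = (6·4 + 2·4 + 7·0; 5·4 + 4·4 + 5·0; 2·4 + 2·4 + 7·0) = (32, 36, 16)
w2 = Lw1 = (6·32 + 2·36 + 7·16; 5·32 + 4·36 + 5·16; 2·32 + 2·36 + 7·16) = (376, 384, 248)
Lw2 = (4760, 4656, 3256)
w2·Lw2 = 376·4760 + 384·4656 + 248·3256 = 4385152; w2·w2 = 376·376 + 384·384 + 248·248 = 350336
λ ≈ 4385152/350336 = 12.51699

λ ≈ 12.51699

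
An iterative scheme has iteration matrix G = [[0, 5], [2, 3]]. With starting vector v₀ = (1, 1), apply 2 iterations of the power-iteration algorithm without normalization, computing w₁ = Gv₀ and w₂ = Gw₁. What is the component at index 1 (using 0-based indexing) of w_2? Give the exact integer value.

w1 = Gv₀ = (5, 5)
w2 = Gw1 = (25, 25)
The requested component of w2 is 25.

25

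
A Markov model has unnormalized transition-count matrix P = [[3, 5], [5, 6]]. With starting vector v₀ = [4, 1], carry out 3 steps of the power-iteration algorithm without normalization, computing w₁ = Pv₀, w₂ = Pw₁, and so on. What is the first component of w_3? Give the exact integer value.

1748

w1 = Pv₀ = (17, 26)
w2 = Pw1 = (181, 241)
w3 = Pw2 = (1748, 2351)
The requested component of w3 is 1748.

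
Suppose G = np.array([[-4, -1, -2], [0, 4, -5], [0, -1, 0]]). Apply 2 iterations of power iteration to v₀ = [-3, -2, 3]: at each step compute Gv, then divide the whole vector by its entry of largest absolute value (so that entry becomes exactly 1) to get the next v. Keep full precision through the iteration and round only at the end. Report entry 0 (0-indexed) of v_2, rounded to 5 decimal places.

Gv0 = (8.000000, -23.000000, 2.000000); divide by -23.000000 → v1 = (-0.347826, 1.000000, -0.086957)
Gv1 = (0.565217, 4.434783, -1.000000); divide by 4.434783 → v2 = (0.127451, 1.000000, -0.225490)
Requested entry of v2: -13/-102 = 0.12745

0.12745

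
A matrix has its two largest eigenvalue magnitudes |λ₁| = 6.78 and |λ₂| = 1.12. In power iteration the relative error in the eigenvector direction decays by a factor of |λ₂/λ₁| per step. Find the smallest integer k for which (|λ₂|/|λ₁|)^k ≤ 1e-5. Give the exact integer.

7

|λ₂/λ₁| = 1.12/6.78 = 0.16519
Need k ≥ ln(1e-5) / ln(0.16519) = -11.5129 / -1.8006 ≈ 6.394
Smallest integer k satisfying the bound: 7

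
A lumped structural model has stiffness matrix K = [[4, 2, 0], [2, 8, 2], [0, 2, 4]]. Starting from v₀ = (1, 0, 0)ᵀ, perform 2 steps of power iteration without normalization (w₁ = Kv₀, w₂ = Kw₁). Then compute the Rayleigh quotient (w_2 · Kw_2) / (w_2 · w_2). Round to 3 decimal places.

w1 = Kv₀ = (4·1 + 2·0 + 0·0; 2·1 + 8·0 + 2·0; 0·1 + 2·0 + 4·0) = (4, 2, 0)
w2 = Kw1 = (4·4 + 2·2 + 0·0; 2·4 + 8·2 + 2·0; 0·4 + 2·2 + 4·0) = (20, 24, 4)
Kw2 = (128, 240, 64)
w2·Kw2 = 20·128 + 24·240 + 4·64 = 8576; w2·w2 = 20·20 + 24·24 + 4·4 = 992
λ ≈ 8576/992 = 8.645

λ ≈ 8.645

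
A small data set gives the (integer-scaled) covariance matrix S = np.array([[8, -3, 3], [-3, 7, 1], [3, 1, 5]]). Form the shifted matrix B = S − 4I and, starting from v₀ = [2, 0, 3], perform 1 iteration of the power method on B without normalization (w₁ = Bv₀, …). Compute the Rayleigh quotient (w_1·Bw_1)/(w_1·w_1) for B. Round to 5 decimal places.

B = S − 4I has rows (4, -3, 3); (-3, 3, 1); (3, 1, 1)
w1 = Bv₀ = (4·2 + (-3)·0 + 3·3; (-3)·2 + 3·0 + 1·3; 3·2 + 1·0 + 1·3) = (17, -3, 9)
Bw1 = (104, -51, 57)
w1·Bw1 = 2434; w1·w1 = 379; μ ≈ 2434/379 = 6.42216

μ ≈ 6.42216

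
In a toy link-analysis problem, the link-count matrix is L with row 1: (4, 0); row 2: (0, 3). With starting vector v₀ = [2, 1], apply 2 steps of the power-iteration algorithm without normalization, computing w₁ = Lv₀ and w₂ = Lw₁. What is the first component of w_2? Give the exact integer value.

32

w1 = Lv₀ = (4·2 + 0·1; 0·2 + 3·1) = (8, 3)
w2 = Lw1 = (4·8 + 0·3; 0·8 + 3·3) = (32, 9)
The requested component of w2 is 32.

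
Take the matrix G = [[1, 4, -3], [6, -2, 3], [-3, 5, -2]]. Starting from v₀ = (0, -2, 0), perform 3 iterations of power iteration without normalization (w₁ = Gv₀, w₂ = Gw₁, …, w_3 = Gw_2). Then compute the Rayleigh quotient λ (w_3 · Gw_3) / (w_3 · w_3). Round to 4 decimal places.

w1 = Gv₀ = (1·0 + 4·(-2) + (-3)·0; 6·0 + (-2)·(-2) + 3·0; (-3)·0 + 5·(-2) + (-2)·0) = (-8, 4, -10)
w2 = Gw1 = (1·(-8) + 4·4 + (-3)·(-10); 6·(-8) + (-2)·4 + 3·(-10); (-3)·(-8) + 5·4 + (-2)·(-10)) = (38, -86, 64)
w3 = Gw2 = (-498, 592, -672)
Gw3 = (3886, -6188, 5798)
w3·Gw3 = (-498)·3886 + 592·(-6188) + (-672)·5798 = -9494780; w3·w3 = (-498)·(-498) + 592·592 + (-672)·(-672) = 1050052
λ ≈ -9494780/1050052 = -9.0422

-9.0422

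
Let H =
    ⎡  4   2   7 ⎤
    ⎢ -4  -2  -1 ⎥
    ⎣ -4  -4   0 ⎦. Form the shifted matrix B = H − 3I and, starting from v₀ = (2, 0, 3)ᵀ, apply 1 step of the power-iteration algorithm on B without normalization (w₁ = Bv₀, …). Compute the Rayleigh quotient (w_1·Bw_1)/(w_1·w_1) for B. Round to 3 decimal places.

-2.710

B = H − 3I has rows (1, 2, 7); (-4, -5, -1); (-4, -4, -3)
w1 = Bv₀ = (23, -11, -17)
Bw1 = (-118, -20, 3)
w1·Bw1 = -2545; w1·w1 = 939; μ ≈ -2545/939 = -2.710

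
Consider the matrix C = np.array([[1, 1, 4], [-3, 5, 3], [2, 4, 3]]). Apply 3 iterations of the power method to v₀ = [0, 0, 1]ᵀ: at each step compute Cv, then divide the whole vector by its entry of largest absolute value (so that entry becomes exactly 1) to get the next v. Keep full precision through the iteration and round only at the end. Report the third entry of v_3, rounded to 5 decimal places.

Cv0 = (4.000000, 3.000000, 3.000000); divide by 4.000000 → v1 = (1.000000, 0.750000, 0.750000)
Cv1 = (4.750000, 3.000000, 7.250000); divide by 7.250000 → v2 = (0.655172, 0.413793, 1.000000)
Cv2 = (5.068966, 3.103448, 5.965517); divide by 5.965517 → v3 = (0.849711, 0.520231, 1.000000)
Requested entry of v3: 173/173 = 1.00000

1.00000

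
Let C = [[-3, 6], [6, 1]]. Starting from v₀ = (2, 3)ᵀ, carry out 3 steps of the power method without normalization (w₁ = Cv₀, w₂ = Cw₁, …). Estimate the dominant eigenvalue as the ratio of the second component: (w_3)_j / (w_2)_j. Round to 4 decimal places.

w1 = Cv₀ = (12, 15)
w2 = Cw1 = (54, 87)
w3 = Cw2 = (360, 411)
Ratio at component: 411 / 87 = 4.7241

λ ≈ 4.7241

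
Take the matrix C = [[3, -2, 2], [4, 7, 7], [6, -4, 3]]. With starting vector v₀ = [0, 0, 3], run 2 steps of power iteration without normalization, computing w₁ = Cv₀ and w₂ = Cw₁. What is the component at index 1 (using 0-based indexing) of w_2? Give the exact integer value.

w1 = Cv₀ = (3·0 + (-2)·0 + 2·3; 4·0 + 7·0 + 7·3; 6·0 + (-4)·0 + 3·3) = (6, 21, 9)
w2 = Cw1 = (3·6 + (-2)·21 + 2·9; 4·6 + 7·21 + 7·9; 6·6 + (-4)·21 + 3·9) = (-6, 234, -21)
The requested component of w2 is 234.

234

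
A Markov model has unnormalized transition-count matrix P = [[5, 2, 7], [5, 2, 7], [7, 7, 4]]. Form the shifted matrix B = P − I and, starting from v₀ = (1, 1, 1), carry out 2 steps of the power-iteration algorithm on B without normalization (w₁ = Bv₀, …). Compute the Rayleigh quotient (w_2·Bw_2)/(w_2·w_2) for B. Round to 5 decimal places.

B = P − I has rows (4, 2, 7); (5, 1, 7); (7, 7, 3)
w1 = Bv₀ = (4·1 + 2·1 + 7·1; 5·1 + 1·1 + 7·1; 7·1 + 7·1 + 3·1) = (13, 13, 17)
w2 = Bw1 = (4·13 + 2·13 + 7·17; 5·13 + 1·13 + 7·17; 7·13 + 7·13 + 3·17) = (197, 197, 233)
Bw2 = (2813, 2813, 3457)
w2·Bw2 = 1913803; w2·w2 = 131907; μ ≈ 1913803/131907 = 14.50873

14.50873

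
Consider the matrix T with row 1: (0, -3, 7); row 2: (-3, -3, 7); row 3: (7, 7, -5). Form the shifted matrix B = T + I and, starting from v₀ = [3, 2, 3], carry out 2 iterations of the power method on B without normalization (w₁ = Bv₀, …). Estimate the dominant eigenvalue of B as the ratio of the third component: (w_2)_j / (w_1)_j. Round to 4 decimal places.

B = T + I has rows (1, -3, 7); (-3, -2, 7); (7, 7, -4)
w1 = Bv₀ = (1·3 + (-3)·2 + 7·3; (-3)·3 + (-2)·2 + 7·3; 7·3 + 7·2 + (-4)·3) = (18, 8, 23)
w2 = Bw1 = (1·18 + (-3)·8 + 7·23; (-3)·18 + (-2)·8 + 7·23; 7·18 + 7·8 + (-4)·23) = (155, 91, 90)
Ratio: 90/23 = 3.9130

3.9130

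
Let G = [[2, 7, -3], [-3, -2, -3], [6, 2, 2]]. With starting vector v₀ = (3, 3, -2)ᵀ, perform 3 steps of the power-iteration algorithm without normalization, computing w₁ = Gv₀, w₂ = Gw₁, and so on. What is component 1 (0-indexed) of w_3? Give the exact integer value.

w1 = Gv₀ = (33, -9, 20)
w2 = Gw1 = (-57, -141, 220)
w3 = Gw2 = (-1761, -207, -184)
The requested component of w3 is -207.

-207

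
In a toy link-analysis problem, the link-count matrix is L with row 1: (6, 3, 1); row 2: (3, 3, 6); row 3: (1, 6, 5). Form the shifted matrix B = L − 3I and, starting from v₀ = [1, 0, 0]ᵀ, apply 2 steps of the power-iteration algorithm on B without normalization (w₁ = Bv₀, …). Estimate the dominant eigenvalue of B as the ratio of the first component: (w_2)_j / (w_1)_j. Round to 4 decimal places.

B = L − 3I has rows (3, 3, 1); (3, 0, 6); (1, 6, 2)
w1 = Bv₀ = (3·1 + 3·0 + 1·0; 3·1 + 0·0 + 6·0; 1·1 + 6·0 + 2·0) = (3, 3, 1)
w2 = Bw1 = (3·3 + 3·3 + 1·1; 3·3 + 0·3 + 6·1; 1·3 + 6·3 + 2·1) = (19, 15, 23)
Ratio: 19/3 = 6.3333

μ ≈ 6.3333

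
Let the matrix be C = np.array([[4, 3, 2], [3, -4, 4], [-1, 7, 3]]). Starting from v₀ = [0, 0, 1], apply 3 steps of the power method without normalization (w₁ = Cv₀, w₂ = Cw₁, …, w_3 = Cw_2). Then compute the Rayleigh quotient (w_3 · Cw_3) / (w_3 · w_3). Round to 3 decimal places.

w1 = Cv₀ = (4·0 + 3·0 + 2·1; 3·0 + (-4)·0 + 4·1; (-1)·0 + 7·0 + 3·1) = (2, 4, 3)
w2 = Cw1 = (4·2 + 3·4 + 2·3; 3·2 + (-4)·4 + 4·3; (-1)·2 + 7·4 + 3·3) = (26, 2, 35)
w3 = Cw2 = (180, 210, 93)
Cw3 = (1536, 72, 1569)
w3·Cw3 = 180·1536 + 210·72 + 93·1569 = 437517; w3·w3 = 180·180 + 210·210 + 93·93 = 85149
λ ≈ 437517/85149 = 5.138

5.138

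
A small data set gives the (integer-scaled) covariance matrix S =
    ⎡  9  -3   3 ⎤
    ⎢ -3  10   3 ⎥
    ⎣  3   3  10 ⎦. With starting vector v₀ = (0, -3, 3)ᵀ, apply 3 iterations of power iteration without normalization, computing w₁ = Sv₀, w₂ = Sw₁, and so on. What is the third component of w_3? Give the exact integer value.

w1 = Sv₀ = (9·0 + (-3)·(-3) + 3·3; (-3)·0 + 10·(-3) + 3·3; 3·0 + 3·(-3) + 10·3) = (18, -21, 21)
w2 = Sw1 = (9·18 + (-3)·(-21) + 3·21; (-3)·18 + 10·(-21) + 3·21; 3·18 + 3·(-21) + 10·21) = (288, -201, 201)
w3 = Sw2 = (3798, -2271, 2271)
The requested component of w3 is 2271.

2271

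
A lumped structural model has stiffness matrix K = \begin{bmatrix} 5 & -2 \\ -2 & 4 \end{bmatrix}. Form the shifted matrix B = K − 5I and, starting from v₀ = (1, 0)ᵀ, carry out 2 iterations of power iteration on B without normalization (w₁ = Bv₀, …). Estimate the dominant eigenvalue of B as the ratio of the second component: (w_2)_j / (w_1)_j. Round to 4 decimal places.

-1.0000

B = K − 5I has rows (0, -2); (-2, -1)
w1 = Bv₀ = (0·1 + (-2)·0; (-2)·1 + (-1)·0) = (0, -2)
w2 = Bw1 = (0·0 + (-2)·(-2); (-2)·0 + (-1)·(-2)) = (4, 2)
Ratio: 2/-2 = -1.0000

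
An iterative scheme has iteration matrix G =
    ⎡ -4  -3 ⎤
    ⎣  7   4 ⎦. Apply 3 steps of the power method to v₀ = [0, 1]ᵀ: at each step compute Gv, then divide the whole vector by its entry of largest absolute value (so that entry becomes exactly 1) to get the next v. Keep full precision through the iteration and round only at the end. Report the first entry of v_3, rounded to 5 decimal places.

-0.75000

Gv0 = (-3.000000, 4.000000); divide by 4.000000 → v1 = (-0.750000, 1.000000)
Gv1 = (0.000000, -1.250000); divide by -1.250000 → v2 = (0.000000, 1.000000)
Gv2 = (-3.000000, 4.000000); divide by 4.000000 → v3 = (-0.750000, 1.000000)
Requested entry of v3: 15/-20 = -0.75000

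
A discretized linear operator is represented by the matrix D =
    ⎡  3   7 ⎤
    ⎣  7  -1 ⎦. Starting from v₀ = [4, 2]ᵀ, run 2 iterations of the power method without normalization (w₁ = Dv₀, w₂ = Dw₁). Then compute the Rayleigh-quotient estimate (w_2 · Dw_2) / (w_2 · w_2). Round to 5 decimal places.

w1 = Dv₀ = (3·4 + 7·2; 7·4 + (-1)·2) = (26, 26)
w2 = Dw1 = (3·26 + 7·26; 7·26 + (-1)·26) = (260, 156)
Dw2 = (1872, 1664)
w2·Dw2 = 260·1872 + 156·1664 = 746304; w2·w2 = 260·260 + 156·156 = 91936
λ ≈ 746304/91936 = 8.11765

λ ≈ 8.11765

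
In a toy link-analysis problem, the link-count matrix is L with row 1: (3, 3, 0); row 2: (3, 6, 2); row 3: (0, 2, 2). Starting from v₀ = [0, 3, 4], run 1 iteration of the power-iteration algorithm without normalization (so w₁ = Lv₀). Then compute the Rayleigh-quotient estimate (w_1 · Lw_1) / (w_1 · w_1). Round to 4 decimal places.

w1 = Lv₀ = (3·0 + 3·3 + 0·4; 3·0 + 6·3 + 2·4; 0·0 + 2·3 + 2·4) = (9, 26, 14)
Lw1 = (105, 211, 80)
w1·Lw1 = 9·105 + 26·211 + 14·80 = 7551; w1·w1 = 9·9 + 26·26 + 14·14 = 953
λ ≈ 7551/953 = 7.9234

7.9234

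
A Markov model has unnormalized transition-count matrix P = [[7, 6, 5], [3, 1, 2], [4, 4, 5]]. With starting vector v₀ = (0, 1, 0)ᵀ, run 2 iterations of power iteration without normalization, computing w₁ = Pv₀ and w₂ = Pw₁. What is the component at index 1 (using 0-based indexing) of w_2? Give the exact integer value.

27

w1 = Pv₀ = (7·0 + 6·1 + 5·0; 3·0 + 1·1 + 2·0; 4·0 + 4·1 + 5·0) = (6, 1, 4)
w2 = Pw1 = (7·6 + 6·1 + 5·4; 3·6 + 1·1 + 2·4; 4·6 + 4·1 + 5·4) = (68, 27, 48)
The requested component of w2 is 27.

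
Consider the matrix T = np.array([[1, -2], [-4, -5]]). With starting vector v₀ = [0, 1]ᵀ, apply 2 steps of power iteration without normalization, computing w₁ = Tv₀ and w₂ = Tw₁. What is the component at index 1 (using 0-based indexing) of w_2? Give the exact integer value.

33

w1 = Tv₀ = (1·0 + (-2)·1; (-4)·0 + (-5)·1) = (-2, -5)
w2 = Tw1 = (1·(-2) + (-2)·(-5); (-4)·(-2) + (-5)·(-5)) = (8, 33)
The requested component of w2 is 33.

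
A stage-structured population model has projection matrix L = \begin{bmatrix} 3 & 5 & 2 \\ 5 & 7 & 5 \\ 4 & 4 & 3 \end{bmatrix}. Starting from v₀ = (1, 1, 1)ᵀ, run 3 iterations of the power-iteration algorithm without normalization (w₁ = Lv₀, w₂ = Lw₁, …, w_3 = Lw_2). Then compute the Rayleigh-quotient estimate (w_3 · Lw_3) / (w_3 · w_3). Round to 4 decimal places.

λ ≈ 13.2201

w1 = Lv₀ = (10, 17, 11)
w2 = Lw1 = (137, 224, 141)
w3 = Lw2 = (1813, 2958, 1867)
Lw3 = (23963, 39106, 24685)
w3·Lw3 = 1813·23963 + 2958·39106 + 1867·24685 = 205207362; w3·w3 = 1813·1813 + 2958·2958 + 1867·1867 = 15522422
λ ≈ 205207362/15522422 = 13.2201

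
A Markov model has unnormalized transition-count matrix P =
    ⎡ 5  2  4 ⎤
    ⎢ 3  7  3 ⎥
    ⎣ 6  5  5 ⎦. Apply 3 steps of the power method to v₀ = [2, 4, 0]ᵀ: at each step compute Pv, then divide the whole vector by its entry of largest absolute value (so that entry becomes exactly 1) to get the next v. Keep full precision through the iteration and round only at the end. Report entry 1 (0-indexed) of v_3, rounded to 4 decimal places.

Pv0 = (18.00000, 34.00000, 32.00000); divide by 34.00000 → v1 = (0.52941, 1.00000, 0.94118)
Pv1 = (8.41176, 11.41176, 12.88235); divide by 12.88235 → v2 = (0.65297, 0.88584, 1.00000)
Pv2 = (9.03653, 11.15982, 13.34703); divide by 13.34703 → v3 = (0.67704, 0.83613, 1.00000)
Requested entry of v3: 4888/5846 = 0.8361

0.8361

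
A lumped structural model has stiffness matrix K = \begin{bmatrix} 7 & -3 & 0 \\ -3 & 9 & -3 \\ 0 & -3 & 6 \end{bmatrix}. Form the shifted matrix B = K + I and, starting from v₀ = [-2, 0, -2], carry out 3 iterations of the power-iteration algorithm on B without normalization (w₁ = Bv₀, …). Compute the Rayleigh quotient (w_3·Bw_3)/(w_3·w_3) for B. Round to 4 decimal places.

13.1680

B = K + I has rows (8, -3, 0); (-3, 10, -3); (0, -3, 7)
w1 = Bv₀ = (8·(-2) + (-3)·0 + 0·(-2); (-3)·(-2) + 10·0 + (-3)·(-2); 0·(-2) + (-3)·0 + 7·(-2)) = (-16, 12, -14)
w2 = Bw1 = (8·(-16) + (-3)·12 + 0·(-14); (-3)·(-16) + 10·12 + (-3)·(-14); 0·(-16) + (-3)·12 + 7·(-14)) = (-164, 210, -134)
w3 = Bw2 = (-1942, 2994, -1568)
Bw3 = (-24518, 40470, -19958)
w3·Bw3 = 200075280; w3·w3 = 15194024; μ ≈ 200075280/15194024 = 13.1680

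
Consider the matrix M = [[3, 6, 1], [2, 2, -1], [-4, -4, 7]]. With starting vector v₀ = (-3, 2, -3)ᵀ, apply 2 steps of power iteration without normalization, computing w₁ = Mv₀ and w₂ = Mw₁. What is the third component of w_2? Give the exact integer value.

-123

w1 = Mv₀ = (3·(-3) + 6·2 + 1·(-3); 2·(-3) + 2·2 + (-1)·(-3); (-4)·(-3) + (-4)·2 + 7·(-3)) = (0, 1, -17)
w2 = Mw1 = (3·0 + 6·1 + 1·(-17); 2·0 + 2·1 + (-1)·(-17); (-4)·0 + (-4)·1 + 7·(-17)) = (-11, 19, -123)
The requested component of w2 is -123.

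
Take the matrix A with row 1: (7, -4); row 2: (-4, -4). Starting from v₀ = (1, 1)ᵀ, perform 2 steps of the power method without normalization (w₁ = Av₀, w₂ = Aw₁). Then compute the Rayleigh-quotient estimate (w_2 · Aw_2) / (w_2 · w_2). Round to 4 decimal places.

w1 = Av₀ = (3, -8)
w2 = Aw1 = (53, 20)
Aw2 = (291, -292)
w2·Aw2 = 53·291 + 20·(-292) = 9583; w2·w2 = 53·53 + 20·20 = 3209
λ ≈ 9583/3209 = 2.9863

2.9863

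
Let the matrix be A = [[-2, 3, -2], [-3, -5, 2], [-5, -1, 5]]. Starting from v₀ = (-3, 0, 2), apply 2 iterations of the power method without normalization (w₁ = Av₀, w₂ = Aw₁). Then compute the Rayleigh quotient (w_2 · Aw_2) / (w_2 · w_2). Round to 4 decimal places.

λ ≈ 5.2333

w1 = Av₀ = ((-2)·(-3) + 3·0 + (-2)·2; (-3)·(-3) + (-5)·0 + 2·2; (-5)·(-3) + (-1)·0 + 5·2) = (2, 13, 25)
w2 = Aw1 = ((-2)·2 + 3·13 + (-2)·25; (-3)·2 + (-5)·13 + 2·25; (-5)·2 + (-1)·13 + 5·25) = (-15, -21, 102)
Aw2 = (-237, 354, 606)
w2·Aw2 = (-15)·(-237) + (-21)·354 + 102·606 = 57933; w2·w2 = (-15)·(-15) + (-21)·(-21) + 102·102 = 11070
λ ≈ 57933/11070 = 5.2333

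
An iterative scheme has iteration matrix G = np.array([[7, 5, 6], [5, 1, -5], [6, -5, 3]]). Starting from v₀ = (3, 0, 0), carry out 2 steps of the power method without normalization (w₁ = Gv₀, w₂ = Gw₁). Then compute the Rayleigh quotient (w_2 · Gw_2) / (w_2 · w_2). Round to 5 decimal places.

λ ≈ 10.59032

w1 = Gv₀ = (7·3 + 5·0 + 6·0; 5·3 + 1·0 + (-5)·0; 6·3 + (-5)·0 + 3·0) = (21, 15, 18)
w2 = Gw1 = (7·21 + 5·15 + 6·18; 5·21 + 1·15 + (-5)·18; 6·21 + (-5)·15 + 3·18) = (330, 30, 105)
Gw2 = (3090, 1155, 2145)
w2·Gw2 = 330·3090 + 30·1155 + 105·2145 = 1279575; w2·w2 = 330·330 + 30·30 + 105·105 = 120825
λ ≈ 1279575/120825 = 10.59032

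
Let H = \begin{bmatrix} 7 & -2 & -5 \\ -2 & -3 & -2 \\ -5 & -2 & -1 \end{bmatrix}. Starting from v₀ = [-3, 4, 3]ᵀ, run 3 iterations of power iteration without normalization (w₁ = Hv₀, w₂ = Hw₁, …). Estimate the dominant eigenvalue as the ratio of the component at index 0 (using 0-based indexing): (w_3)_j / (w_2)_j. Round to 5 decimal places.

11.71053

w1 = Hv₀ = (7·(-3) + (-2)·4 + (-5)·3; (-2)·(-3) + (-3)·4 + (-2)·3; (-5)·(-3) + (-2)·4 + (-1)·3) = (-44, -12, 4)
w2 = Hw1 = (7·(-44) + (-2)·(-12) + (-5)·4; (-2)·(-44) + (-3)·(-12) + (-2)·4; (-5)·(-44) + (-2)·(-12) + (-1)·4) = (-304, 116, 240)
w3 = Hw2 = (-3560, -220, 1048)
Ratio at component: -3560 / -304 = 11.71053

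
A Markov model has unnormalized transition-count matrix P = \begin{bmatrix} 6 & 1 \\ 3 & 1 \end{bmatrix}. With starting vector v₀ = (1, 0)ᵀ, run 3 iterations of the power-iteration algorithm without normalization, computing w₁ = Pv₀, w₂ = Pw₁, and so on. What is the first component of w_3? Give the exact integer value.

255

w1 = Pv₀ = (6, 3)
w2 = Pw1 = (39, 21)
w3 = Pw2 = (255, 138)
The requested component of w3 is 255.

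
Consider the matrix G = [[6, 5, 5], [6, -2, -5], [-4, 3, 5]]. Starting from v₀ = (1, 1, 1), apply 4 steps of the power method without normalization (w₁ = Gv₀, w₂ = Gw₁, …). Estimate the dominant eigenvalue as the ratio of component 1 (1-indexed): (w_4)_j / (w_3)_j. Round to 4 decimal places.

w1 = Gv₀ = (6·1 + 5·1 + 5·1; 6·1 + (-2)·1 + (-5)·1; (-4)·1 + 3·1 + 5·1) = (16, -1, 4)
w2 = Gw1 = (6·16 + 5·(-1) + 5·4; 6·16 + (-2)·(-1) + (-5)·4; (-4)·16 + 3·(-1) + 5·4) = (111, 78, -47)
w3 = Gw2 = (821, 745, -445)
w4 = Gw3 = (6426, 5661, -3274)
Ratio at component: 6426 / 821 = 7.8270

7.8270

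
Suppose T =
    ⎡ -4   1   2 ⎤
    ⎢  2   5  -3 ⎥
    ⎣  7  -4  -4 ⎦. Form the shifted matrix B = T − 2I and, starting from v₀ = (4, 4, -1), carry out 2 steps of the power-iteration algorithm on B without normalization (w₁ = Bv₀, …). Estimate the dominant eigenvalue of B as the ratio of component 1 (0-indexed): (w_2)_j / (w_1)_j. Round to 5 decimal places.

B = T − 2I has rows (-6, 1, 2); (2, 3, -3); (7, -4, -6)
w1 = Bv₀ = ((-6)·4 + 1·4 + 2·(-1); 2·4 + 3·4 + (-3)·(-1); 7·4 + (-4)·4 + (-6)·(-1)) = (-22, 23, 18)
w2 = Bw1 = ((-6)·(-22) + 1·23 + 2·18; 2·(-22) + 3·23 + (-3)·18; 7·(-22) + (-4)·23 + (-6)·18) = (191, -29, -354)
Ratio: -29/23 = -1.26087

-1.26087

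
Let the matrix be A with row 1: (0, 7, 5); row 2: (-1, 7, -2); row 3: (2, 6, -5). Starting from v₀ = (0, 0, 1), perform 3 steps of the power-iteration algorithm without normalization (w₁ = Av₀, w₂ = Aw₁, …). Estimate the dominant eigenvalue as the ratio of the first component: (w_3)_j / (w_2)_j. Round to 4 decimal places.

w1 = Av₀ = (5, -2, -5)
w2 = Aw1 = (-39, -9, 23)
w3 = Aw2 = (52, -70, -247)
Ratio at component: 52 / -39 = -1.3333

-1.3333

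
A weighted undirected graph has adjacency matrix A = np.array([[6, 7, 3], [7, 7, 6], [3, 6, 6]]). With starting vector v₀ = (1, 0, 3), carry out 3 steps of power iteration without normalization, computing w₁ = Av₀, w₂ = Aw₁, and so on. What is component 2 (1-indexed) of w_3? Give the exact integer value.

w1 = Av₀ = (15, 25, 21)
w2 = Aw1 = (328, 406, 321)
w3 = Aw2 = (5773, 7064, 5346)
The requested component of w3 is 7064.

7064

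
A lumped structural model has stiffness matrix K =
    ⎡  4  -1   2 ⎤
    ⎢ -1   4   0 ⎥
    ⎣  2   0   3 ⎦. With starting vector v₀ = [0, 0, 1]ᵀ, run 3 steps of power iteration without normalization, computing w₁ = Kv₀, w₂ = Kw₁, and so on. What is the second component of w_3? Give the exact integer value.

-22

w1 = Kv₀ = (2, 0, 3)
w2 = Kw1 = (14, -2, 13)
w3 = Kw2 = (84, -22, 67)
The requested component of w3 is -22.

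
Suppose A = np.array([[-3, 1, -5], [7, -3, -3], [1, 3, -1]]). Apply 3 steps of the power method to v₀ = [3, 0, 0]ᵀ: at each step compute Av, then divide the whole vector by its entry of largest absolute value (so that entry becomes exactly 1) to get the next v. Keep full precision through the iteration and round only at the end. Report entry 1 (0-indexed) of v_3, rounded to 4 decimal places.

-0.9877

Av0 = (-9.00000, 21.00000, 3.00000); divide by 21.00000 → v1 = (-0.42857, 1.00000, 0.14286)
Av1 = (1.57143, -6.42857, 2.42857); divide by -6.42857 → v2 = (-0.24444, 1.00000, -0.37778)
Av2 = (3.62222, -3.57778, 3.13333); divide by 3.62222 → v3 = (1.00000, -0.98773, 0.86503)
Requested entry of v3: 483/-489 = -0.9877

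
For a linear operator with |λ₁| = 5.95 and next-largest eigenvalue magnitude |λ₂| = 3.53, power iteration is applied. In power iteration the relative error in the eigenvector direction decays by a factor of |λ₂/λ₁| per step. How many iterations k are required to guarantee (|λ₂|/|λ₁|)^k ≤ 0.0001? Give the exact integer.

18

|λ₂/λ₁| = 3.53/5.95 = 0.59328
Need k ≥ ln(0.0001) / ln(0.59328) = -9.2103 / -0.5221 ≈ 17.641
Smallest integer k satisfying the bound: 18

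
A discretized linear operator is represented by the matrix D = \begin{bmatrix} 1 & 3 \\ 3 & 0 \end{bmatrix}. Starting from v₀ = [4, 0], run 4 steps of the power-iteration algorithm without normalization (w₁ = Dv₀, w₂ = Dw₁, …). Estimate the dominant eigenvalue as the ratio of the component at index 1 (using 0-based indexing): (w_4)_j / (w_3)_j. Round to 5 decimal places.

w1 = Dv₀ = (4, 12)
w2 = Dw1 = (40, 12)
w3 = Dw2 = (76, 120)
w4 = Dw3 = (436, 228)
Ratio at component: 228 / 120 = 1.90000

λ ≈ 1.90000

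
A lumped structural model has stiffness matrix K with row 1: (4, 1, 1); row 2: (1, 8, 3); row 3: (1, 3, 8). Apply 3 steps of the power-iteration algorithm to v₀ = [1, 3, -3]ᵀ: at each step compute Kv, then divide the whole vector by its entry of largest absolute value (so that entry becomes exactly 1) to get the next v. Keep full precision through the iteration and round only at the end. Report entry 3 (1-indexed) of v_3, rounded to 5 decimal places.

Kv0 = (4.000000, 16.000000, -14.000000); divide by 16.000000 → v1 = (0.250000, 1.000000, -0.875000)
Kv1 = (1.125000, 5.625000, -3.750000); divide by 5.625000 → v2 = (0.200000, 1.000000, -0.666667)
Kv2 = (1.133333, 6.200000, -2.133333); divide by 6.200000 → v3 = (0.182796, 1.000000, -0.344086)
Requested entry of v3: -192/558 = -0.34409

-0.34409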